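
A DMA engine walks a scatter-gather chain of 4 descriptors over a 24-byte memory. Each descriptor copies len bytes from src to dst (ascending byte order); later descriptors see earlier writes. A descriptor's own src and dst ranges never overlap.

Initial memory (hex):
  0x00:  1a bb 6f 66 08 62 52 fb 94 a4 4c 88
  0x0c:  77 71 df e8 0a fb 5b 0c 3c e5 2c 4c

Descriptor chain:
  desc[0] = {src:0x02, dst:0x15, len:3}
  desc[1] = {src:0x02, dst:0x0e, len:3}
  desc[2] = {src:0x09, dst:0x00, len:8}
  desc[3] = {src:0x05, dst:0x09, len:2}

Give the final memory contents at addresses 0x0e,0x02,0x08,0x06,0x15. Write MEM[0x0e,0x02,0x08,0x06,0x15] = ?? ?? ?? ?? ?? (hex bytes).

[0] 0x02->0x15 len=3 : 6f 66 08
[1] 0x02->0x0e len=3 : 6f 66 08
[2] 0x09->0x00 len=8 : a4 4c 88 77 71 6f 66 08
[3] 0x05->0x09 len=2 : 6f 66
query mem[0x0e]=0x6f, mem[0x02]=0x88, mem[0x08]=0x94, mem[0x06]=0x66, mem[0x15]=0x6f

MEM[0x0e,0x02,0x08,0x06,0x15] = 6f 88 94 66 6f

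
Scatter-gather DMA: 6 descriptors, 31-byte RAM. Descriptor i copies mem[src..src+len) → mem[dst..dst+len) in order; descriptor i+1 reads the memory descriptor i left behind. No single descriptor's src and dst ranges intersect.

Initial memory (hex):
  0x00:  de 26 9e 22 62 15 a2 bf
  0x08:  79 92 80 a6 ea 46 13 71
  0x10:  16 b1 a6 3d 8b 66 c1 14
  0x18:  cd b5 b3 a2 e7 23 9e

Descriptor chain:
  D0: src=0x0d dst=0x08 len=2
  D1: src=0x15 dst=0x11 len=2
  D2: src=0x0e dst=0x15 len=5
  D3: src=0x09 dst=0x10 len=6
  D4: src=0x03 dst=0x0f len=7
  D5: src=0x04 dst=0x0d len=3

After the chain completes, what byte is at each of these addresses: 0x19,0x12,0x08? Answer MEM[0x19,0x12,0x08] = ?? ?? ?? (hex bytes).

#0 dst[0x08+2] := {0x46,0x13}
#1 dst[0x11+2] := {0x66,0xc1}
#2 dst[0x15+5] := {0x13,0x71,0x16,0x66,0xc1}
#3 dst[0x10+6] := {0x13,0x80,0xa6,0xea,0x46,0x13}
#4 dst[0x0f+7] := {0x22,0x62,0x15,0xa2,0xbf,0x46,0x13}
#5 dst[0x0d+3] := {0x62,0x15,0xa2}
query mem[0x19]=0xc1, mem[0x12]=0xa2, mem[0x08]=0x46

MEM[0x19,0x12,0x08] = c1 a2 46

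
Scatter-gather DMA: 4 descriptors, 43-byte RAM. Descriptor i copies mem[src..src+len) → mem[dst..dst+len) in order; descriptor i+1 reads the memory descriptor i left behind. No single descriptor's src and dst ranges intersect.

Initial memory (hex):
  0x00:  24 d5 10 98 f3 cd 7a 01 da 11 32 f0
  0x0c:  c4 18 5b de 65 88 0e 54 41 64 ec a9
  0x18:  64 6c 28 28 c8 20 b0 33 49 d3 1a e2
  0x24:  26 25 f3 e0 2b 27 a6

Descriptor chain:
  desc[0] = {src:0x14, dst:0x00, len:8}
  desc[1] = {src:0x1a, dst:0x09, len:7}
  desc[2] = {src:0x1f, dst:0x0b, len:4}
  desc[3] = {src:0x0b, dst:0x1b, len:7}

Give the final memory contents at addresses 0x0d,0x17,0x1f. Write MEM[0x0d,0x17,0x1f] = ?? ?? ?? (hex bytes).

D0: mem[0x00..0x07] <- [41 64 ec a9 64 6c 28 28]
D1: mem[0x09..0x0f] <- [28 28 c8 20 b0 33 49]
D2: mem[0x0b..0x0e] <- [33 49 d3 1a]
D3: mem[0x1b..0x21] <- [33 49 d3 1a 49 65 88]
query mem[0x0d]=0xd3, mem[0x17]=0xa9, mem[0x1f]=0x49

MEM[0x0d,0x17,0x1f] = d3 a9 49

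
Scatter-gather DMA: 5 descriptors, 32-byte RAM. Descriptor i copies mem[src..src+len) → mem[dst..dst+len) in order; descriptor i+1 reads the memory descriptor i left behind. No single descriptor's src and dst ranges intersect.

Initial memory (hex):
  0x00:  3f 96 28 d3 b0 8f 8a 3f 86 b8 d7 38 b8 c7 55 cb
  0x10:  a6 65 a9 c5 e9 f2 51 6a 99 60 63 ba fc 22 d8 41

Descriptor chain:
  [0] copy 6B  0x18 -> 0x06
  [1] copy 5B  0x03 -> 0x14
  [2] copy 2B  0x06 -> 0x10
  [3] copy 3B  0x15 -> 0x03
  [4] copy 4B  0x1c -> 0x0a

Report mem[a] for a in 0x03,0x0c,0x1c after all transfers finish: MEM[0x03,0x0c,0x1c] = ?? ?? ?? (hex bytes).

  after D0: wrote 6B at 0x06 = 996063bafc22
  after D1: wrote 5B at 0x14 = d3b08f9960
  after D2: wrote 2B at 0x10 = 9960
  after D3: wrote 3B at 0x03 = b08f99
  after D4: wrote 4B at 0x0a = fc22d841
query mem[0x03]=0xb0, mem[0x0c]=0xd8, mem[0x1c]=0xfc

MEM[0x03,0x0c,0x1c] = b0 d8 fc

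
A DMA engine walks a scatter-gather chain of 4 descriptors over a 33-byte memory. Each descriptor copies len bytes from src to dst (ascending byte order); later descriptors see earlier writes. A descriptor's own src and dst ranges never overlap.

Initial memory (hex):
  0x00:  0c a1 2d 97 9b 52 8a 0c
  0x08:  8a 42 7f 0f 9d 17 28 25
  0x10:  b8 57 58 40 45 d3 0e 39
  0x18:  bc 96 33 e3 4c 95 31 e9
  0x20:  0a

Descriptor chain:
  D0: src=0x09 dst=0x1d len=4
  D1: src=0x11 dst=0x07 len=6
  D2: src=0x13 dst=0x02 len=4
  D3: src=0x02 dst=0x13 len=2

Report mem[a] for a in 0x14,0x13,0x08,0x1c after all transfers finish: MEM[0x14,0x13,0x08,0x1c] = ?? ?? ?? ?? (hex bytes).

#0 dst[0x1d+4] := {0x42,0x7f,0x0f,0x9d}
#1 dst[0x07+6] := {0x57,0x58,0x40,0x45,0xd3,0x0e}
#2 dst[0x02+4] := {0x40,0x45,0xd3,0x0e}
#3 dst[0x13+2] := {0x40,0x45}
query mem[0x14]=0x45, mem[0x13]=0x40, mem[0x08]=0x58, mem[0x1c]=0x4c

MEM[0x14,0x13,0x08,0x1c] = 45 40 58 4c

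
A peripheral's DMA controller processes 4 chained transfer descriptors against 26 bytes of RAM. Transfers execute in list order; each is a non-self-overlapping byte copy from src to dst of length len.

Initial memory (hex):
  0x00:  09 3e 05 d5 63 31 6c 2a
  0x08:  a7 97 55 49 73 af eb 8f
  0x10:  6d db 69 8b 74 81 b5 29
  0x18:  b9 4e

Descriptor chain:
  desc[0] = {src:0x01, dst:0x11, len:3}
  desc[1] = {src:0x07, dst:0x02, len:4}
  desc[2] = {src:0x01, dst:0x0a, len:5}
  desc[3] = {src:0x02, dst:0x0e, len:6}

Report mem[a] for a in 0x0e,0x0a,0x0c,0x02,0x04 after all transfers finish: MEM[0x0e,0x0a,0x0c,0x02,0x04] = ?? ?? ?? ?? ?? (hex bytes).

MEM[0x0e,0x0a,0x0c,0x02,0x04] = 2a 3e a7 2a 97

[0] 0x01->0x11 len=3 : 3e 05 d5
[1] 0x07->0x02 len=4 : 2a a7 97 55
[2] 0x01->0x0a len=5 : 3e 2a a7 97 55
[3] 0x02->0x0e len=6 : 2a a7 97 55 6c 2a
query mem[0x0e]=0x2a, mem[0x0a]=0x3e, mem[0x0c]=0xa7, mem[0x02]=0x2a, mem[0x04]=0x97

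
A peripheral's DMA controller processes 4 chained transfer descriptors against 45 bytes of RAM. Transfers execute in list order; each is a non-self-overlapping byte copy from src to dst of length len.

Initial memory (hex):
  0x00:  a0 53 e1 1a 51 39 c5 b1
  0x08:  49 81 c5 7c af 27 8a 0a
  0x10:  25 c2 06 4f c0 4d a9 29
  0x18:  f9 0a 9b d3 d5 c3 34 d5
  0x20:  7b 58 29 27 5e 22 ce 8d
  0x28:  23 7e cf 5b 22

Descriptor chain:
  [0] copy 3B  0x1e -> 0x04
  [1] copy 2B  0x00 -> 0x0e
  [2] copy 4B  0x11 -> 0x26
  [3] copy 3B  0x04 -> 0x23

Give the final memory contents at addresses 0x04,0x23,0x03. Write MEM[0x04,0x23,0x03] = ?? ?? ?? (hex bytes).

MEM[0x04,0x23,0x03] = 34 34 1a

  after D0: wrote 3B at 0x04 = 34d57b
  after D1: wrote 2B at 0x0e = a053
  after D2: wrote 4B at 0x26 = c2064fc0
  after D3: wrote 3B at 0x23 = 34d57b
query mem[0x04]=0x34, mem[0x23]=0x34, mem[0x03]=0x1a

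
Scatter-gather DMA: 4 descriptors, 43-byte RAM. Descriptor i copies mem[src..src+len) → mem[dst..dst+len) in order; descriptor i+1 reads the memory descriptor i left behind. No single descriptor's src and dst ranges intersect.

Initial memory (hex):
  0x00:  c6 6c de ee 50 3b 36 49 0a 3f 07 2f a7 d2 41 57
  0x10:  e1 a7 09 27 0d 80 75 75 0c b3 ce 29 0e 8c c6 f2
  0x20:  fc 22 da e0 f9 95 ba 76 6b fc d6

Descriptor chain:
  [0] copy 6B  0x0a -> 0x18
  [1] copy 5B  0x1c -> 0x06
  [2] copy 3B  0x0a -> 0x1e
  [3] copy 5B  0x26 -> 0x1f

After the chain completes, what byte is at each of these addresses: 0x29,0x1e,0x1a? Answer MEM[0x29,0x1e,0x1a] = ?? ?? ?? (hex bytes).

D0: mem[0x18..0x1d] <- [07 2f a7 d2 41 57]
D1: mem[0x06..0x0a] <- [41 57 c6 f2 fc]
D2: mem[0x1e..0x20] <- [fc 2f a7]
D3: mem[0x1f..0x23] <- [ba 76 6b fc d6]
query mem[0x29]=0xfc, mem[0x1e]=0xfc, mem[0x1a]=0xa7

MEM[0x29,0x1e,0x1a] = fc fc a7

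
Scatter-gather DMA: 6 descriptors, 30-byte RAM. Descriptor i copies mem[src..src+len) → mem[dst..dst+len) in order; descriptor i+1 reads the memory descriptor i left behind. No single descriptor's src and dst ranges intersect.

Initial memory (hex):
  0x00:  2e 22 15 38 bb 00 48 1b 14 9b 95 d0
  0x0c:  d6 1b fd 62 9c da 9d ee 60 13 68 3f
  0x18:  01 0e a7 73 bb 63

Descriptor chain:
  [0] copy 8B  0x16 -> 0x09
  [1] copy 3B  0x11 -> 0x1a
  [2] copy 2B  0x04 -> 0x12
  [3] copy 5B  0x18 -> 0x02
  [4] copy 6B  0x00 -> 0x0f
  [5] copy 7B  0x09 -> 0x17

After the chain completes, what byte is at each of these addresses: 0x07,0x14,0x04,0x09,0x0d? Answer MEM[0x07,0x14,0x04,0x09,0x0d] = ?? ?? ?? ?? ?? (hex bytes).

MEM[0x07,0x14,0x04,0x09,0x0d] = 1b 9d da 68 a7

[0] 0x16->0x09 len=8 : 68 3f 01 0e a7 73 bb 63
[1] 0x11->0x1a len=3 : da 9d ee
[2] 0x04->0x12 len=2 : bb 00
[3] 0x18->0x02 len=5 : 01 0e da 9d ee
[4] 0x00->0x0f len=6 : 2e 22 01 0e da 9d
[5] 0x09->0x17 len=7 : 68 3f 01 0e a7 73 2e
query mem[0x07]=0x1b, mem[0x14]=0x9d, mem[0x04]=0xda, mem[0x09]=0x68, mem[0x0d]=0xa7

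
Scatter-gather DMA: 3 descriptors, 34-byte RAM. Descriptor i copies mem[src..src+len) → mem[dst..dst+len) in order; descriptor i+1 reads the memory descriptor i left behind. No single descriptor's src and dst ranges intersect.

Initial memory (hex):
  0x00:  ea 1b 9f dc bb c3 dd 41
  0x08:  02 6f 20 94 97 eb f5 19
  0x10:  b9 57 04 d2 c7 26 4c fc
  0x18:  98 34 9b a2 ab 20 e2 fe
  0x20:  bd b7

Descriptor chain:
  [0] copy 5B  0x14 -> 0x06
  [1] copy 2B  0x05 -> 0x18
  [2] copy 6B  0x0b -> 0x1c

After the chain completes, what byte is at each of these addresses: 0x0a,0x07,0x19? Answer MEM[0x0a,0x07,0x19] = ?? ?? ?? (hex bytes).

MEM[0x0a,0x07,0x19] = 98 26 c7

D0: mem[0x06..0x0a] <- [c7 26 4c fc 98]
D1: mem[0x18..0x19] <- [c3 c7]
D2: mem[0x1c..0x21] <- [94 97 eb f5 19 b9]
query mem[0x0a]=0x98, mem[0x07]=0x26, mem[0x19]=0xc7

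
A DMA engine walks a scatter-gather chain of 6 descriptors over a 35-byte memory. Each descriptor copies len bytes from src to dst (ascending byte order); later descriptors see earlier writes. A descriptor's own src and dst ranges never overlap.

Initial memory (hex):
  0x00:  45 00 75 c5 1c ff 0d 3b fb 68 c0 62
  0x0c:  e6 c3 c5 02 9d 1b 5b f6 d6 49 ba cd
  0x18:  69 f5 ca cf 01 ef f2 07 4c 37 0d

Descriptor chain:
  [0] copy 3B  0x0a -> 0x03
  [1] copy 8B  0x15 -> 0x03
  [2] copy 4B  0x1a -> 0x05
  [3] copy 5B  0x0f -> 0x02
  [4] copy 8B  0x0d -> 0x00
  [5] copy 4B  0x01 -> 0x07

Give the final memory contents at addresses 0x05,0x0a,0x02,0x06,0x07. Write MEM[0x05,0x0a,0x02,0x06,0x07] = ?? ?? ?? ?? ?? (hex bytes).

[0] 0x0a->0x03 len=3 : c0 62 e6
[1] 0x15->0x03 len=8 : 49 ba cd 69 f5 ca cf 01
[2] 0x1a->0x05 len=4 : ca cf 01 ef
[3] 0x0f->0x02 len=5 : 02 9d 1b 5b f6
[4] 0x0d->0x00 len=8 : c3 c5 02 9d 1b 5b f6 d6
[5] 0x01->0x07 len=4 : c5 02 9d 1b
query mem[0x05]=0x5b, mem[0x0a]=0x1b, mem[0x02]=0x02, mem[0x06]=0xf6, mem[0x07]=0xc5

MEM[0x05,0x0a,0x02,0x06,0x07] = 5b 1b 02 f6 c5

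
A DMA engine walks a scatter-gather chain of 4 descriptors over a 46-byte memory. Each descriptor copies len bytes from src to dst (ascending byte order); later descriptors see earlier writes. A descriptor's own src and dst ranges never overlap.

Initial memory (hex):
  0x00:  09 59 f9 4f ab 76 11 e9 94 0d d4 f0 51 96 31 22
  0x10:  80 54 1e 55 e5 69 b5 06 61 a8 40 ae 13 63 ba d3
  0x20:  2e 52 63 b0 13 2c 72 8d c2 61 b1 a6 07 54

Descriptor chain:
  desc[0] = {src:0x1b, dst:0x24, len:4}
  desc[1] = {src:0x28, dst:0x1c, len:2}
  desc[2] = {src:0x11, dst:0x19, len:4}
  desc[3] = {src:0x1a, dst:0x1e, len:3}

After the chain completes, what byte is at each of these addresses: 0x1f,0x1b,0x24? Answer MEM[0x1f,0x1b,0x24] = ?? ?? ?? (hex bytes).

MEM[0x1f,0x1b,0x24] = 55 55 ae

D0: mem[0x24..0x27] <- [ae 13 63 ba]
D1: mem[0x1c..0x1d] <- [c2 61]
D2: mem[0x19..0x1c] <- [54 1e 55 e5]
D3: mem[0x1e..0x20] <- [1e 55 e5]
query mem[0x1f]=0x55, mem[0x1b]=0x55, mem[0x24]=0xae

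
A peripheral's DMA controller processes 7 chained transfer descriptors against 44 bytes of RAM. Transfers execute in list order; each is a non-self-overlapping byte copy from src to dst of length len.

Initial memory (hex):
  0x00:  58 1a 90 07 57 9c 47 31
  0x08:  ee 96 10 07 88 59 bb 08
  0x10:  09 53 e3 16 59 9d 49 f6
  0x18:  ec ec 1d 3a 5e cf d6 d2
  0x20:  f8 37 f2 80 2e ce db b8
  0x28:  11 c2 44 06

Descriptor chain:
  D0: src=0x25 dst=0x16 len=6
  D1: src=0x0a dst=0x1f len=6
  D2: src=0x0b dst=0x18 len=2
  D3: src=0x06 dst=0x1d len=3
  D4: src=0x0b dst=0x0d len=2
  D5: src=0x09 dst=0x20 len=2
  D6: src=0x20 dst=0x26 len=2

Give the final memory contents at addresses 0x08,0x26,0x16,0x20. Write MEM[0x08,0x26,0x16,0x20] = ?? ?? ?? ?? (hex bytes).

MEM[0x08,0x26,0x16,0x20] = ee 96 ce 96

[0] 0x25->0x16 len=6 : ce db b8 11 c2 44
[1] 0x0a->0x1f len=6 : 10 07 88 59 bb 08
[2] 0x0b->0x18 len=2 : 07 88
[3] 0x06->0x1d len=3 : 47 31 ee
[4] 0x0b->0x0d len=2 : 07 88
[5] 0x09->0x20 len=2 : 96 10
[6] 0x20->0x26 len=2 : 96 10
query mem[0x08]=0xee, mem[0x26]=0x96, mem[0x16]=0xce, mem[0x20]=0x96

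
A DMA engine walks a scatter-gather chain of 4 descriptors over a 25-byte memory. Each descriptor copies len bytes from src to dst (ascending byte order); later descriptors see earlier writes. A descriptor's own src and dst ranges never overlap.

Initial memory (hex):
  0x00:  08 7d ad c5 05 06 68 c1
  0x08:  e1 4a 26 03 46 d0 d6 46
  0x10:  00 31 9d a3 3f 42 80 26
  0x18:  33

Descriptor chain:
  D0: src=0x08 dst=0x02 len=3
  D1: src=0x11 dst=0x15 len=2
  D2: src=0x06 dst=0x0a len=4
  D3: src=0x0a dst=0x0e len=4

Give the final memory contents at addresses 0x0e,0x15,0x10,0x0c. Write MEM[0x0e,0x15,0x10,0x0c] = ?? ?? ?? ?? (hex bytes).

#0 dst[0x02+3] := {0xe1,0x4a,0x26}
#1 dst[0x15+2] := {0x31,0x9d}
#2 dst[0x0a+4] := {0x68,0xc1,0xe1,0x4a}
#3 dst[0x0e+4] := {0x68,0xc1,0xe1,0x4a}
query mem[0x0e]=0x68, mem[0x15]=0x31, mem[0x10]=0xe1, mem[0x0c]=0xe1

MEM[0x0e,0x15,0x10,0x0c] = 68 31 e1 e1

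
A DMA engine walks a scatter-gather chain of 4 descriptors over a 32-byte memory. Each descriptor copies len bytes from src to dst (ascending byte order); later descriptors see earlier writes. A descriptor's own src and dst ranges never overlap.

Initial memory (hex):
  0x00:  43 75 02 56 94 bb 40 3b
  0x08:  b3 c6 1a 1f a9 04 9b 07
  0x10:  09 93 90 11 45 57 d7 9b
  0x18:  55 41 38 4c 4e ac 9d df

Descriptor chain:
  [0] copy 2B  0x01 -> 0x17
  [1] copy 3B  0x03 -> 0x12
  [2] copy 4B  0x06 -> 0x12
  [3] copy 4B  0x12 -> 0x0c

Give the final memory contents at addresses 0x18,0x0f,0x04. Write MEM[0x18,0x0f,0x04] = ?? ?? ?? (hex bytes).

MEM[0x18,0x0f,0x04] = 02 c6 94

  after D0: wrote 2B at 0x17 = 7502
  after D1: wrote 3B at 0x12 = 5694bb
  after D2: wrote 4B at 0x12 = 403bb3c6
  after D3: wrote 4B at 0x0c = 403bb3c6
query mem[0x18]=0x02, mem[0x0f]=0xc6, mem[0x04]=0x94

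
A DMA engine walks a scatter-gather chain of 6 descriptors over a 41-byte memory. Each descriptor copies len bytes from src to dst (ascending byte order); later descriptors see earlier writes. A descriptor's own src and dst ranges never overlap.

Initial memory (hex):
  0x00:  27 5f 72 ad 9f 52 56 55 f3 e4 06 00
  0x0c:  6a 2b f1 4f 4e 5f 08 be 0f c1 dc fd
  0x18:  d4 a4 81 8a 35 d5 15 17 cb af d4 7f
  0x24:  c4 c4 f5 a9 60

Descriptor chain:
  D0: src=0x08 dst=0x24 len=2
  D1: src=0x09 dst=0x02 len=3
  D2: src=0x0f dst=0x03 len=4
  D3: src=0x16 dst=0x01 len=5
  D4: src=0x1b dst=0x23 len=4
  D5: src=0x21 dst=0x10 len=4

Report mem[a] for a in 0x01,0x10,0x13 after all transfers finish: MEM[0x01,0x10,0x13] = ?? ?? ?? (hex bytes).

MEM[0x01,0x10,0x13] = dc af 35

#0 dst[0x24+2] := {0xf3,0xe4}
#1 dst[0x02+3] := {0xe4,0x06,0x00}
#2 dst[0x03+4] := {0x4f,0x4e,0x5f,0x08}
#3 dst[0x01+5] := {0xdc,0xfd,0xd4,0xa4,0x81}
#4 dst[0x23+4] := {0x8a,0x35,0xd5,0x15}
#5 dst[0x10+4] := {0xaf,0xd4,0x8a,0x35}
query mem[0x01]=0xdc, mem[0x10]=0xaf, mem[0x13]=0x35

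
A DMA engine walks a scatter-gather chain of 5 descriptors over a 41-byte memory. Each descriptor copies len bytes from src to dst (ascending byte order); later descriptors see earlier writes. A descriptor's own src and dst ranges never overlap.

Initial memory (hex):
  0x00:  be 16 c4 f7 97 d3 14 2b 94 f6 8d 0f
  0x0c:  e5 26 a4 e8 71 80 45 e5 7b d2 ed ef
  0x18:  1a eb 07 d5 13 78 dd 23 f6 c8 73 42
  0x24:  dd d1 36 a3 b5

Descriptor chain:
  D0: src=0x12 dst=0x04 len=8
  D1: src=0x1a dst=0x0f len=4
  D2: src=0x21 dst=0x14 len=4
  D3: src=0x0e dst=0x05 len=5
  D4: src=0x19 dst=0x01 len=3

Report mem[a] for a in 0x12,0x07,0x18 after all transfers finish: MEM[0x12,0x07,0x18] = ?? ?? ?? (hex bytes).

D0: mem[0x04..0x0b] <- [45 e5 7b d2 ed ef 1a eb]
D1: mem[0x0f..0x12] <- [07 d5 13 78]
D2: mem[0x14..0x17] <- [c8 73 42 dd]
D3: mem[0x05..0x09] <- [a4 07 d5 13 78]
D4: mem[0x01..0x03] <- [eb 07 d5]
query mem[0x12]=0x78, mem[0x07]=0xd5, mem[0x18]=0x1a

MEM[0x12,0x07,0x18] = 78 d5 1a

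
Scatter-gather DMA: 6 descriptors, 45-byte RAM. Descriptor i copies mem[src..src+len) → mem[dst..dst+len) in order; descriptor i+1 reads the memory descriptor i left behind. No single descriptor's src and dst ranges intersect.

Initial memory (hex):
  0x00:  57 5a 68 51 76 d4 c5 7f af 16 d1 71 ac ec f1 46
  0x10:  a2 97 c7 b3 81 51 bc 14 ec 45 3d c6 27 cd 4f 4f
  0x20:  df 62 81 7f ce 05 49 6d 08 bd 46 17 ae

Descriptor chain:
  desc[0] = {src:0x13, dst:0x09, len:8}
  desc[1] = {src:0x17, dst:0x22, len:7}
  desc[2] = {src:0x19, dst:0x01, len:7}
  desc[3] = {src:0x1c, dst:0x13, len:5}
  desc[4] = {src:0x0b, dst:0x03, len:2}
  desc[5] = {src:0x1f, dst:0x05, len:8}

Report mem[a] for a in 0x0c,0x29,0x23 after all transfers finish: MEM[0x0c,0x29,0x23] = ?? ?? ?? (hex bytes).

  after D0: wrote 8B at 0x09 = b38151bc14ec453d
  after D1: wrote 7B at 0x22 = 14ec453dc627cd
  after D2: wrote 7B at 0x01 = 453dc627cd4f4f
  after D3: wrote 5B at 0x13 = 27cd4f4fdf
  after D4: wrote 2B at 0x03 = 51bc
  after D5: wrote 8B at 0x05 = 4fdf6214ec453dc6
query mem[0x0c]=0xc6, mem[0x29]=0xbd, mem[0x23]=0xec

MEM[0x0c,0x29,0x23] = c6 bd ec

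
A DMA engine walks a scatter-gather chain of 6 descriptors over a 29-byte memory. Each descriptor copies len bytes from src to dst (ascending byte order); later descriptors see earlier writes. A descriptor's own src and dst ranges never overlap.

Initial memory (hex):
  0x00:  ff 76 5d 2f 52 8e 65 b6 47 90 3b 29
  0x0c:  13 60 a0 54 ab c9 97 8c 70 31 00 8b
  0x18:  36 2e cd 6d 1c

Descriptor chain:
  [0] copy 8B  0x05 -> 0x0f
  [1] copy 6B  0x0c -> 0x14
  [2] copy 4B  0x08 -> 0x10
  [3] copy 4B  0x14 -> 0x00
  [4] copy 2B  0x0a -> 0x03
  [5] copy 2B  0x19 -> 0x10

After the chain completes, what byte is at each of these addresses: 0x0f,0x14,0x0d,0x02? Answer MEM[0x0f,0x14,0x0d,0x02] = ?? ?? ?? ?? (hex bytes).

[0] 0x05->0x0f len=8 : 8e 65 b6 47 90 3b 29 13
[1] 0x0c->0x14 len=6 : 13 60 a0 8e 65 b6
[2] 0x08->0x10 len=4 : 47 90 3b 29
[3] 0x14->0x00 len=4 : 13 60 a0 8e
[4] 0x0a->0x03 len=2 : 3b 29
[5] 0x19->0x10 len=2 : b6 cd
query mem[0x0f]=0x8e, mem[0x14]=0x13, mem[0x0d]=0x60, mem[0x02]=0xa0

MEM[0x0f,0x14,0x0d,0x02] = 8e 13 60 a0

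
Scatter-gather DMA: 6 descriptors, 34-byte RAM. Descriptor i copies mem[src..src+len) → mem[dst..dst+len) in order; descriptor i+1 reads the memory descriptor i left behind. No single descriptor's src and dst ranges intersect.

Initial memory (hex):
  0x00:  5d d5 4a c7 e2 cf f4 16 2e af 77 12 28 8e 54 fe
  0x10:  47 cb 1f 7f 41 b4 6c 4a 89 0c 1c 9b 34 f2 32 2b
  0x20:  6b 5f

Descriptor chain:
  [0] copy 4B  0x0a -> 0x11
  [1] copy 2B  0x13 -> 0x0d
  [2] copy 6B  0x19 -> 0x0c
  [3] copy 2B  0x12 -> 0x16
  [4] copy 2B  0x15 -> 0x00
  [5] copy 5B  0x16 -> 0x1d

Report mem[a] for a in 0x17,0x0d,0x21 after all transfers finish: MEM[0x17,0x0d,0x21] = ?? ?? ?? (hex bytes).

MEM[0x17,0x0d,0x21] = 28 1c 1c

#0 dst[0x11+4] := {0x77,0x12,0x28,0x8e}
#1 dst[0x0d+2] := {0x28,0x8e}
#2 dst[0x0c+6] := {0x0c,0x1c,0x9b,0x34,0xf2,0x32}
#3 dst[0x16+2] := {0x12,0x28}
#4 dst[0x00+2] := {0xb4,0x12}
#5 dst[0x1d+5] := {0x12,0x28,0x89,0x0c,0x1c}
query mem[0x17]=0x28, mem[0x0d]=0x1c, mem[0x21]=0x1c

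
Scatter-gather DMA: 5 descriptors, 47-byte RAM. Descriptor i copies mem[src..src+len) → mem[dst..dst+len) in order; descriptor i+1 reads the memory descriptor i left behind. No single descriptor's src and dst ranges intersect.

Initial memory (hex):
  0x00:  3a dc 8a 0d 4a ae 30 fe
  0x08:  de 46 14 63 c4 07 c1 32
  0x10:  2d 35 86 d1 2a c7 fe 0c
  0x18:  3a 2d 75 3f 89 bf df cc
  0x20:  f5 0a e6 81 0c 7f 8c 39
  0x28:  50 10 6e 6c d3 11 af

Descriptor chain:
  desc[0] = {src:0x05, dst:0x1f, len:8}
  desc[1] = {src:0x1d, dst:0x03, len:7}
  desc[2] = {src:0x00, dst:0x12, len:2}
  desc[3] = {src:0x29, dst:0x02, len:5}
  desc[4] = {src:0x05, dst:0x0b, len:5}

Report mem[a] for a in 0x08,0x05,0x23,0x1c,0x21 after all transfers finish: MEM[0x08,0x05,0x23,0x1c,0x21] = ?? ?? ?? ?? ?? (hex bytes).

#0 dst[0x1f+8] := {0xae,0x30,0xfe,0xde,0x46,0x14,0x63,0xc4}
#1 dst[0x03+7] := {0xbf,0xdf,0xae,0x30,0xfe,0xde,0x46}
#2 dst[0x12+2] := {0x3a,0xdc}
#3 dst[0x02+5] := {0x10,0x6e,0x6c,0xd3,0x11}
#4 dst[0x0b+5] := {0xd3,0x11,0xfe,0xde,0x46}
query mem[0x08]=0xde, mem[0x05]=0xd3, mem[0x23]=0x46, mem[0x1c]=0x89, mem[0x21]=0xfe

MEM[0x08,0x05,0x23,0x1c,0x21] = de d3 46 89 fe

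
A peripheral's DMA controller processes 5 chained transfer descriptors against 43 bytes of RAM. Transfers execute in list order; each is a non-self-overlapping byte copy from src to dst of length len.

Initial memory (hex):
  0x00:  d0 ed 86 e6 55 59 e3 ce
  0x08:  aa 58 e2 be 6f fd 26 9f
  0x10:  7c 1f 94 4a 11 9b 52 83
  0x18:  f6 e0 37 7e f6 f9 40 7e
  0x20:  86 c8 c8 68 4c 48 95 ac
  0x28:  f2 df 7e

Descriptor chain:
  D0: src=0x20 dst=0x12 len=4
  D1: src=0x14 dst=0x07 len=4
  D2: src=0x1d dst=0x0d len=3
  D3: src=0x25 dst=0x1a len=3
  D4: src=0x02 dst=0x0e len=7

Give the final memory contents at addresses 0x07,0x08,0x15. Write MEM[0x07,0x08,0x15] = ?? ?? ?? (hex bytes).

  after D0: wrote 4B at 0x12 = 86c8c868
  after D1: wrote 4B at 0x07 = c8685283
  after D2: wrote 3B at 0x0d = f9407e
  after D3: wrote 3B at 0x1a = 4895ac
  after D4: wrote 7B at 0x0e = 86e65559e3c868
query mem[0x07]=0xc8, mem[0x08]=0x68, mem[0x15]=0x68

MEM[0x07,0x08,0x15] = c8 68 68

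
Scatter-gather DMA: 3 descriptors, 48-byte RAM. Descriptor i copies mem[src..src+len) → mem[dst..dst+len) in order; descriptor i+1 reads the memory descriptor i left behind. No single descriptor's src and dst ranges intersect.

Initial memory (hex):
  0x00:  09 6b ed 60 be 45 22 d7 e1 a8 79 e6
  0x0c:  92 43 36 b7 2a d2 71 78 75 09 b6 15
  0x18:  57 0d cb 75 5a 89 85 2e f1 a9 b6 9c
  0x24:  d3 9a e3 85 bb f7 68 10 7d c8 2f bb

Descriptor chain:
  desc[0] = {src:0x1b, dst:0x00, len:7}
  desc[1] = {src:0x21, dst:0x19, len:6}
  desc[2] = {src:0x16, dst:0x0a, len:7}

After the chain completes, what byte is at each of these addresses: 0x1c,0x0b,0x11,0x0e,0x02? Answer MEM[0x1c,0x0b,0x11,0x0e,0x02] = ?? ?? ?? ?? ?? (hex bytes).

D0: mem[0x00..0x06] <- [75 5a 89 85 2e f1 a9]
D1: mem[0x19..0x1e] <- [a9 b6 9c d3 9a e3]
D2: mem[0x0a..0x10] <- [b6 15 57 a9 b6 9c d3]
query mem[0x1c]=0xd3, mem[0x0b]=0x15, mem[0x11]=0xd2, mem[0x0e]=0xb6, mem[0x02]=0x89

MEM[0x1c,0x0b,0x11,0x0e,0x02] = d3 15 d2 b6 89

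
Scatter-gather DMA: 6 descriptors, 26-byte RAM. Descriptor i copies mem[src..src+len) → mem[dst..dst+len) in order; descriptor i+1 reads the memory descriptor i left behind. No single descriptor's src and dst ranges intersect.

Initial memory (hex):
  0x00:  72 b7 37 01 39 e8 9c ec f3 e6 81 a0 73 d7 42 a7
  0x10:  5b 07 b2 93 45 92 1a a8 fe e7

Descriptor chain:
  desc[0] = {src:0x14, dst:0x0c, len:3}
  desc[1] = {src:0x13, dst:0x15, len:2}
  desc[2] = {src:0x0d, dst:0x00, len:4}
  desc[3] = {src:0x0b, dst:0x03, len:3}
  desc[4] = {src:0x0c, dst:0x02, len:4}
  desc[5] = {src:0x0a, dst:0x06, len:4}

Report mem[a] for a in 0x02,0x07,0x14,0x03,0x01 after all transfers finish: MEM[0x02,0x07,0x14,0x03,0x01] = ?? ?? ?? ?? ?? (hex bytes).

MEM[0x02,0x07,0x14,0x03,0x01] = 45 a0 45 92 1a

#0 dst[0x0c+3] := {0x45,0x92,0x1a}
#1 dst[0x15+2] := {0x93,0x45}
#2 dst[0x00+4] := {0x92,0x1a,0xa7,0x5b}
#3 dst[0x03+3] := {0xa0,0x45,0x92}
#4 dst[0x02+4] := {0x45,0x92,0x1a,0xa7}
#5 dst[0x06+4] := {0x81,0xa0,0x45,0x92}
query mem[0x02]=0x45, mem[0x07]=0xa0, mem[0x14]=0x45, mem[0x03]=0x92, mem[0x01]=0x1a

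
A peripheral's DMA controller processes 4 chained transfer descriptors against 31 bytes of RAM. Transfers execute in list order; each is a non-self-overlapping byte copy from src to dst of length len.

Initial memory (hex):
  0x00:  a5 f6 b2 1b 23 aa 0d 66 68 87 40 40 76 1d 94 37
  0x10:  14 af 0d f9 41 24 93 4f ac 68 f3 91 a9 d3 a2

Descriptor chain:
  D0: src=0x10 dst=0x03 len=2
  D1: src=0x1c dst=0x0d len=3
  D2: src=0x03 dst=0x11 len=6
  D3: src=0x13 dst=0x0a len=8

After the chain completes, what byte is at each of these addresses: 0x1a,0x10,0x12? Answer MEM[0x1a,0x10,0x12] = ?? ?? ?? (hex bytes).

MEM[0x1a,0x10,0x12] = f3 68 af

#0 dst[0x03+2] := {0x14,0xaf}
#1 dst[0x0d+3] := {0xa9,0xd3,0xa2}
#2 dst[0x11+6] := {0x14,0xaf,0xaa,0x0d,0x66,0x68}
#3 dst[0x0a+8] := {0xaa,0x0d,0x66,0x68,0x4f,0xac,0x68,0xf3}
query mem[0x1a]=0xf3, mem[0x10]=0x68, mem[0x12]=0xaf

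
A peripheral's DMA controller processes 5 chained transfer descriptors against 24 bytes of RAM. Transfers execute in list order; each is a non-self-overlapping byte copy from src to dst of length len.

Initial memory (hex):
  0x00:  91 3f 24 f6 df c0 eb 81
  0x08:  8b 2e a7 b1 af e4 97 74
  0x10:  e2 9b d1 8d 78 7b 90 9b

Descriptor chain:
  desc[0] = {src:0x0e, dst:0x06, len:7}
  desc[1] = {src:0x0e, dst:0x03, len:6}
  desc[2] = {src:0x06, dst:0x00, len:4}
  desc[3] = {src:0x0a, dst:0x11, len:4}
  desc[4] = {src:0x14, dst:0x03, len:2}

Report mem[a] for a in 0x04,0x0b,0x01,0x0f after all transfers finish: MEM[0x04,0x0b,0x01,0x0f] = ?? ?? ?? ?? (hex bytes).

MEM[0x04,0x0b,0x01,0x0f] = 7b 8d d1 74

#0 dst[0x06+7] := {0x97,0x74,0xe2,0x9b,0xd1,0x8d,0x78}
#1 dst[0x03+6] := {0x97,0x74,0xe2,0x9b,0xd1,0x8d}
#2 dst[0x00+4] := {0x9b,0xd1,0x8d,0x9b}
#3 dst[0x11+4] := {0xd1,0x8d,0x78,0xe4}
#4 dst[0x03+2] := {0xe4,0x7b}
query mem[0x04]=0x7b, mem[0x0b]=0x8d, mem[0x01]=0xd1, mem[0x0f]=0x74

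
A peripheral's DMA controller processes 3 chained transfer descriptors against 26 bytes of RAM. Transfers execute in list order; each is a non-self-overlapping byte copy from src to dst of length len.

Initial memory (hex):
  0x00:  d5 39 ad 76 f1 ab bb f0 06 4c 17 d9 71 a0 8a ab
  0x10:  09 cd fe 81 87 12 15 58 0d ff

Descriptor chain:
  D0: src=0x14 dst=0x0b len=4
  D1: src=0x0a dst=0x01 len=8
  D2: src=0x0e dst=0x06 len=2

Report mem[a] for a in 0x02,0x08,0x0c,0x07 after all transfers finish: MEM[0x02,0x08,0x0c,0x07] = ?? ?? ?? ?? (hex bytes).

#0 dst[0x0b+4] := {0x87,0x12,0x15,0x58}
#1 dst[0x01+8] := {0x17,0x87,0x12,0x15,0x58,0xab,0x09,0xcd}
#2 dst[0x06+2] := {0x58,0xab}
query mem[0x02]=0x87, mem[0x08]=0xcd, mem[0x0c]=0x12, mem[0x07]=0xab

MEM[0x02,0x08,0x0c,0x07] = 87 cd 12 ab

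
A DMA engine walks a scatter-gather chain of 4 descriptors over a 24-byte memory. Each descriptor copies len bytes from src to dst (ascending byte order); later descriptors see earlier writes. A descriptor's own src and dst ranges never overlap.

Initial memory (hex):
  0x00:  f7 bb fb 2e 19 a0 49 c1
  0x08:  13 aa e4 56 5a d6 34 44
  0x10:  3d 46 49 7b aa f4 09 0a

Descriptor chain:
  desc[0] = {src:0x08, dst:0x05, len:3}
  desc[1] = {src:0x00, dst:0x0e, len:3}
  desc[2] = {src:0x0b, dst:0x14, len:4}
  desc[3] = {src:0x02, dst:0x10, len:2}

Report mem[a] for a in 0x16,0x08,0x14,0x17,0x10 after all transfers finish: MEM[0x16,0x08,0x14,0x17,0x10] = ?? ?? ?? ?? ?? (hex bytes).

MEM[0x16,0x08,0x14,0x17,0x10] = d6 13 56 f7 fb

D0: mem[0x05..0x07] <- [13 aa e4]
D1: mem[0x0e..0x10] <- [f7 bb fb]
D2: mem[0x14..0x17] <- [56 5a d6 f7]
D3: mem[0x10..0x11] <- [fb 2e]
query mem[0x16]=0xd6, mem[0x08]=0x13, mem[0x14]=0x56, mem[0x17]=0xf7, mem[0x10]=0xfb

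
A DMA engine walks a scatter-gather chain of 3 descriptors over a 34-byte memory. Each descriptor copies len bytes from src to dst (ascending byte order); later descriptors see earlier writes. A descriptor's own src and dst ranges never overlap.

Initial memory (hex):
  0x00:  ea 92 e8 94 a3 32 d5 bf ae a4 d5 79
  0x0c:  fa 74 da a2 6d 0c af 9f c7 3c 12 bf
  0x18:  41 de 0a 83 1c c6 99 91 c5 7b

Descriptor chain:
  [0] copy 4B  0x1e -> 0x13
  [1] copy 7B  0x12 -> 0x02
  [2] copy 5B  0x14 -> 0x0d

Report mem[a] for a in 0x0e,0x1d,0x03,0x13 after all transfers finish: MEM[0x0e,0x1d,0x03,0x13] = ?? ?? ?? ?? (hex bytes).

MEM[0x0e,0x1d,0x03,0x13] = c5 c6 99 99

D0: mem[0x13..0x16] <- [99 91 c5 7b]
D1: mem[0x02..0x08] <- [af 99 91 c5 7b bf 41]
D2: mem[0x0d..0x11] <- [91 c5 7b bf 41]
query mem[0x0e]=0xc5, mem[0x1d]=0xc6, mem[0x03]=0x99, mem[0x13]=0x99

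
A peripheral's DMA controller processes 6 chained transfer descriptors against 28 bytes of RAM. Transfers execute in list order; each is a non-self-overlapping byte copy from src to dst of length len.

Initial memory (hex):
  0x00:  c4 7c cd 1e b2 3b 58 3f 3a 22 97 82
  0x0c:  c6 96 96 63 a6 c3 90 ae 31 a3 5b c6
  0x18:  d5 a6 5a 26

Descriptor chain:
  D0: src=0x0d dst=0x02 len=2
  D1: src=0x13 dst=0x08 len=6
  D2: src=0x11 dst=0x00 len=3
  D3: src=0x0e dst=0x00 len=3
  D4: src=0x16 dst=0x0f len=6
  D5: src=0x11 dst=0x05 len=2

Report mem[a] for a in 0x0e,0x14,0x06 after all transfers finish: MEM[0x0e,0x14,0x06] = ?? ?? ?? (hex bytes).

#0 dst[0x02+2] := {0x96,0x96}
#1 dst[0x08+6] := {0xae,0x31,0xa3,0x5b,0xc6,0xd5}
#2 dst[0x00+3] := {0xc3,0x90,0xae}
#3 dst[0x00+3] := {0x96,0x63,0xa6}
#4 dst[0x0f+6] := {0x5b,0xc6,0xd5,0xa6,0x5a,0x26}
#5 dst[0x05+2] := {0xd5,0xa6}
query mem[0x0e]=0x96, mem[0x14]=0x26, mem[0x06]=0xa6

MEM[0x0e,0x14,0x06] = 96 26 a6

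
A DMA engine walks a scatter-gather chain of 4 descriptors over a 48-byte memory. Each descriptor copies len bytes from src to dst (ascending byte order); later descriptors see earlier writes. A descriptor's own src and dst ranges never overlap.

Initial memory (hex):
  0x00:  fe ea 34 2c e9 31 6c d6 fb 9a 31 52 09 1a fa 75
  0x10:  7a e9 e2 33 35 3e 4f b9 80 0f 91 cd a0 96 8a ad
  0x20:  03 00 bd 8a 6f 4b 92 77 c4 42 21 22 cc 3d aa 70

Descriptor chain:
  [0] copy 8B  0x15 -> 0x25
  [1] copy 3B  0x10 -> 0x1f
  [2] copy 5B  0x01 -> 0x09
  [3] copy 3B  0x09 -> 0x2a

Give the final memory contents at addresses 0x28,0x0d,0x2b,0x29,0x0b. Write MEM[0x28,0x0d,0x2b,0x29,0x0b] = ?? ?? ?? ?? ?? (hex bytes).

#0 dst[0x25+8] := {0x3e,0x4f,0xb9,0x80,0x0f,0x91,0xcd,0xa0}
#1 dst[0x1f+3] := {0x7a,0xe9,0xe2}
#2 dst[0x09+5] := {0xea,0x34,0x2c,0xe9,0x31}
#3 dst[0x2a+3] := {0xea,0x34,0x2c}
query mem[0x28]=0x80, mem[0x0d]=0x31, mem[0x2b]=0x34, mem[0x29]=0x0f, mem[0x0b]=0x2c

MEM[0x28,0x0d,0x2b,0x29,0x0b] = 80 31 34 0f 2c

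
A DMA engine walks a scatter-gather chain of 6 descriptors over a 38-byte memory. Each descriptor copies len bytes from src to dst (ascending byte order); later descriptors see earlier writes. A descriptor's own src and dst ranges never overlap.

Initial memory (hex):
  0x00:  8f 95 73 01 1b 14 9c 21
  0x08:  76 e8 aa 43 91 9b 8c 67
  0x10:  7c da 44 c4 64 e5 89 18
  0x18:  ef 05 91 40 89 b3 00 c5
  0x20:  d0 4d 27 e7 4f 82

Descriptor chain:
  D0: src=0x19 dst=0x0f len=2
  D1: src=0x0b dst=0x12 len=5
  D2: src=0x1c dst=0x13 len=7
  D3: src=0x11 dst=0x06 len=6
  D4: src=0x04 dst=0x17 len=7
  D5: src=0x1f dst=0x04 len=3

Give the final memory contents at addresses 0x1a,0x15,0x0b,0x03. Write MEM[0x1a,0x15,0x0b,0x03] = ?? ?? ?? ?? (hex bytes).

MEM[0x1a,0x15,0x0b,0x03] = 43 00 c5 01

#0 dst[0x0f+2] := {0x05,0x91}
#1 dst[0x12+5] := {0x43,0x91,0x9b,0x8c,0x05}
#2 dst[0x13+7] := {0x89,0xb3,0x00,0xc5,0xd0,0x4d,0x27}
#3 dst[0x06+6] := {0xda,0x43,0x89,0xb3,0x00,0xc5}
#4 dst[0x17+7] := {0x1b,0x14,0xda,0x43,0x89,0xb3,0x00}
#5 dst[0x04+3] := {0xc5,0xd0,0x4d}
query mem[0x1a]=0x43, mem[0x15]=0x00, mem[0x0b]=0xc5, mem[0x03]=0x01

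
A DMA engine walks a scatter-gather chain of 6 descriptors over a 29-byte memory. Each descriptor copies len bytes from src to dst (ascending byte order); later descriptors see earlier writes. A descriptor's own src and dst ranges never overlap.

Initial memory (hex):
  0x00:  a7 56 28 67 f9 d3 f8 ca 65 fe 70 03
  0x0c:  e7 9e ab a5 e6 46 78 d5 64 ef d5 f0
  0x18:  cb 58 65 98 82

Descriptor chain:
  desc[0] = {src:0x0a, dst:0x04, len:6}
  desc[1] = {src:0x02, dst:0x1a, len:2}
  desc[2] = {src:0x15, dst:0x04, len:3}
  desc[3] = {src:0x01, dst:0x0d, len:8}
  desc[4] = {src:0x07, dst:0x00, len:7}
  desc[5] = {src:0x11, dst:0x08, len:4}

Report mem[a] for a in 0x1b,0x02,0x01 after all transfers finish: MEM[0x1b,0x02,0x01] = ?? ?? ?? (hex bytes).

  after D0: wrote 6B at 0x04 = 7003e79eaba5
  after D1: wrote 2B at 0x1a = 2867
  after D2: wrote 3B at 0x04 = efd5f0
  after D3: wrote 8B at 0x0d = 562867efd5f09eab
  after D4: wrote 7B at 0x00 = 9eaba57003e756
  after D5: wrote 4B at 0x08 = d5f09eab
query mem[0x1b]=0x67, mem[0x02]=0xa5, mem[0x01]=0xab

MEM[0x1b,0x02,0x01] = 67 a5 ab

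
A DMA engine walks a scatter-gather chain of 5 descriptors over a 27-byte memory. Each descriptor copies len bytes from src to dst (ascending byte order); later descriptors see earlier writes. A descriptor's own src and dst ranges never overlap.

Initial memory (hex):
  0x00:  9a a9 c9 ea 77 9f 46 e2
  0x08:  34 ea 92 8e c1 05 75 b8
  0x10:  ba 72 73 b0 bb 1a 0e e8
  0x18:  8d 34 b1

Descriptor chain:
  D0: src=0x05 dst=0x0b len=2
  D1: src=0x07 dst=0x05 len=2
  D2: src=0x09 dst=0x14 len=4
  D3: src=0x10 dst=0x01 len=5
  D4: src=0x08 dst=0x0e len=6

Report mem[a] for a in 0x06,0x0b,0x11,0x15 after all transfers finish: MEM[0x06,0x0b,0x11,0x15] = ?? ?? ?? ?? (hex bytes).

[0] 0x05->0x0b len=2 : 9f 46
[1] 0x07->0x05 len=2 : e2 34
[2] 0x09->0x14 len=4 : ea 92 9f 46
[3] 0x10->0x01 len=5 : ba 72 73 b0 ea
[4] 0x08->0x0e len=6 : 34 ea 92 9f 46 05
query mem[0x06]=0x34, mem[0x0b]=0x9f, mem[0x11]=0x9f, mem[0x15]=0x92

MEM[0x06,0x0b,0x11,0x15] = 34 9f 9f 92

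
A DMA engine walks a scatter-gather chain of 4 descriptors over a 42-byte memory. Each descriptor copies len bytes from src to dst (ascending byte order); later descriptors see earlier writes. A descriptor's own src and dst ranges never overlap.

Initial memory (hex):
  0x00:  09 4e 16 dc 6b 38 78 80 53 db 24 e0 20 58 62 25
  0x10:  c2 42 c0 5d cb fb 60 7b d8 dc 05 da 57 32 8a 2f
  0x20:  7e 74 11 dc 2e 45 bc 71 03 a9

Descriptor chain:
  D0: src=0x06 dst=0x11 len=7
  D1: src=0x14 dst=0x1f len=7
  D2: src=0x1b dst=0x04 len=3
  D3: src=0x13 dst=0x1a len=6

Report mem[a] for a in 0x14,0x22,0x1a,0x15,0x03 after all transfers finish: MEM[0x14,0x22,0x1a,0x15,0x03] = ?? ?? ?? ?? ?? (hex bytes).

#0 dst[0x11+7] := {0x78,0x80,0x53,0xdb,0x24,0xe0,0x20}
#1 dst[0x1f+7] := {0xdb,0x24,0xe0,0x20,0xd8,0xdc,0x05}
#2 dst[0x04+3] := {0xda,0x57,0x32}
#3 dst[0x1a+6] := {0x53,0xdb,0x24,0xe0,0x20,0xd8}
query mem[0x14]=0xdb, mem[0x22]=0x20, mem[0x1a]=0x53, mem[0x15]=0x24, mem[0x03]=0xdc

MEM[0x14,0x22,0x1a,0x15,0x03] = db 20 53 24 dc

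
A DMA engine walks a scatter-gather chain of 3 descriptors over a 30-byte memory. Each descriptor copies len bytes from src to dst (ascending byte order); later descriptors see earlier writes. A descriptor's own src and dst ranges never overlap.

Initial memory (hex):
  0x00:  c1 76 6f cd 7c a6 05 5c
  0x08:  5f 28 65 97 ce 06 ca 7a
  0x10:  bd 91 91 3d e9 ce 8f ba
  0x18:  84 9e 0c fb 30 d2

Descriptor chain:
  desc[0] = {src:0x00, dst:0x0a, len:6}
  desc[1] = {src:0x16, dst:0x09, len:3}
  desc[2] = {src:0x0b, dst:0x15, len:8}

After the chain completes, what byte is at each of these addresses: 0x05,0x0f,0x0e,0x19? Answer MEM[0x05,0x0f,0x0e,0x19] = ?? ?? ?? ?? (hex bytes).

#0 dst[0x0a+6] := {0xc1,0x76,0x6f,0xcd,0x7c,0xa6}
#1 dst[0x09+3] := {0x8f,0xba,0x84}
#2 dst[0x15+8] := {0x84,0x6f,0xcd,0x7c,0xa6,0xbd,0x91,0x91}
query mem[0x05]=0xa6, mem[0x0f]=0xa6, mem[0x0e]=0x7c, mem[0x19]=0xa6

MEM[0x05,0x0f,0x0e,0x19] = a6 a6 7c a6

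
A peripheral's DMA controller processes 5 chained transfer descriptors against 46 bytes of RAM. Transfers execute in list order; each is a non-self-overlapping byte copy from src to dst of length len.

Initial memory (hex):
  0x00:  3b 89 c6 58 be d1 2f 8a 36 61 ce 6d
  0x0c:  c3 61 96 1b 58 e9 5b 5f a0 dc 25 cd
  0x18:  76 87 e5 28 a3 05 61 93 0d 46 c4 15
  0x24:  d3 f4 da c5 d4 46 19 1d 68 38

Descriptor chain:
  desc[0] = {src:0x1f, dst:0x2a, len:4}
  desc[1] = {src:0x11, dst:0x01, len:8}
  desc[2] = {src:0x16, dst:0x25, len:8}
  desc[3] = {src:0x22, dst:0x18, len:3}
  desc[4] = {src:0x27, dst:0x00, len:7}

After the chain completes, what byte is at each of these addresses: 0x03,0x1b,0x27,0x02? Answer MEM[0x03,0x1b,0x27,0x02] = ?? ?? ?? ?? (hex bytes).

MEM[0x03,0x1b,0x27,0x02] = 28 28 76 e5

[0] 0x1f->0x2a len=4 : 93 0d 46 c4
[1] 0x11->0x01 len=8 : e9 5b 5f a0 dc 25 cd 76
[2] 0x16->0x25 len=8 : 25 cd 76 87 e5 28 a3 05
[3] 0x22->0x18 len=3 : c4 15 d3
[4] 0x27->0x00 len=7 : 76 87 e5 28 a3 05 c4
query mem[0x03]=0x28, mem[0x1b]=0x28, mem[0x27]=0x76, mem[0x02]=0xe5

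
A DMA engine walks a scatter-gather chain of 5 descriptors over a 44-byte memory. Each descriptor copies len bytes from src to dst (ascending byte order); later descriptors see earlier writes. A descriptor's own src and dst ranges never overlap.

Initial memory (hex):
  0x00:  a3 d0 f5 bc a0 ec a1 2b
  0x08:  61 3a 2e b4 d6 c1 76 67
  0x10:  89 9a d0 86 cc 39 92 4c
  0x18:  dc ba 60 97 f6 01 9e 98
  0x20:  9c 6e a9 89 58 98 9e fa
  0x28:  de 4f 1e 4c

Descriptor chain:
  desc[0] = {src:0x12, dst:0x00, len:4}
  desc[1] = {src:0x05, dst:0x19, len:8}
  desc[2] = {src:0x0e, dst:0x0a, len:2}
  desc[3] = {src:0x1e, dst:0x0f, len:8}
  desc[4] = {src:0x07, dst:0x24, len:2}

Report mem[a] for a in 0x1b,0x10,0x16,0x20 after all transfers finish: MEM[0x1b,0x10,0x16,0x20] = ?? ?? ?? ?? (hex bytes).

D0: mem[0x00..0x03] <- [d0 86 cc 39]
D1: mem[0x19..0x20] <- [ec a1 2b 61 3a 2e b4 d6]
D2: mem[0x0a..0x0b] <- [76 67]
D3: mem[0x0f..0x16] <- [2e b4 d6 6e a9 89 58 98]
D4: mem[0x24..0x25] <- [2b 61]
query mem[0x1b]=0x2b, mem[0x10]=0xb4, mem[0x16]=0x98, mem[0x20]=0xd6

MEM[0x1b,0x10,0x16,0x20] = 2b b4 98 d6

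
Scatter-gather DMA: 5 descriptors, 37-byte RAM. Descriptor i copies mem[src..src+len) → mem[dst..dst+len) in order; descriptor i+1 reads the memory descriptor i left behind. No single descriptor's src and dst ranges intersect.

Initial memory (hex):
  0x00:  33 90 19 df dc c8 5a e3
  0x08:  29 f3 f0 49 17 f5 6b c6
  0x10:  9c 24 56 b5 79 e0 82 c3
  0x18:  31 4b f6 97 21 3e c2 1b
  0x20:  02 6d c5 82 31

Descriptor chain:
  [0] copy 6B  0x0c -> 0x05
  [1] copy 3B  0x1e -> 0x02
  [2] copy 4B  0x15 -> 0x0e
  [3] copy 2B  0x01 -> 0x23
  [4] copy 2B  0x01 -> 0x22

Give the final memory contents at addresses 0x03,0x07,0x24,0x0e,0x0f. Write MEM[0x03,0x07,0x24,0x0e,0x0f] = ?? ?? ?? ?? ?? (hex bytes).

  after D0: wrote 6B at 0x05 = 17f56bc69c24
  after D1: wrote 3B at 0x02 = c21b02
  after D2: wrote 4B at 0x0e = e082c331
  after D3: wrote 2B at 0x23 = 90c2
  after D4: wrote 2B at 0x22 = 90c2
query mem[0x03]=0x1b, mem[0x07]=0x6b, mem[0x24]=0xc2, mem[0x0e]=0xe0, mem[0x0f]=0x82

MEM[0x03,0x07,0x24,0x0e,0x0f] = 1b 6b c2 e0 82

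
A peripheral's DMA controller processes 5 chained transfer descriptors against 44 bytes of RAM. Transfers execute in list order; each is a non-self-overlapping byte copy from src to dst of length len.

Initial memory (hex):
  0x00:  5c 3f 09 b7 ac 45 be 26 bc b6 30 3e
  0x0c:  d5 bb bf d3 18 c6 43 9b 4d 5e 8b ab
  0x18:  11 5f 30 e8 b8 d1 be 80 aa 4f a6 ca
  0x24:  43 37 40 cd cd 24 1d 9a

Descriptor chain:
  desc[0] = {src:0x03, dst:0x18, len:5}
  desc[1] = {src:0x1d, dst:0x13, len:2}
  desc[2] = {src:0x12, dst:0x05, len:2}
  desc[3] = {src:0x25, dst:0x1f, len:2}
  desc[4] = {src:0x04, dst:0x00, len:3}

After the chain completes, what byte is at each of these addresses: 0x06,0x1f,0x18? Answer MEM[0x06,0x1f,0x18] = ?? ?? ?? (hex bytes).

#0 dst[0x18+5] := {0xb7,0xac,0x45,0xbe,0x26}
#1 dst[0x13+2] := {0xd1,0xbe}
#2 dst[0x05+2] := {0x43,0xd1}
#3 dst[0x1f+2] := {0x37,0x40}
#4 dst[0x00+3] := {0xac,0x43,0xd1}
query mem[0x06]=0xd1, mem[0x1f]=0x37, mem[0x18]=0xb7

MEM[0x06,0x1f,0x18] = d1 37 b7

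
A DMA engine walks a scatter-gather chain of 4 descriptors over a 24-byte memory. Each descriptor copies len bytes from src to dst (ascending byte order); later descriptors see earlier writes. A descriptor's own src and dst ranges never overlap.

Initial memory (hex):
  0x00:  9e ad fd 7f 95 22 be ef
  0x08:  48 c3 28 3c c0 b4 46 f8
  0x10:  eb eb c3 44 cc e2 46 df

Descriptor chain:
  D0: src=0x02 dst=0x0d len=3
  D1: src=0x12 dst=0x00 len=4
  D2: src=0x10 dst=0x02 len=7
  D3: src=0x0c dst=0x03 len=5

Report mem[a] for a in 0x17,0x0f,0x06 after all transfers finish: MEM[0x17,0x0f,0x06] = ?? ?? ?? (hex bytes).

[0] 0x02->0x0d len=3 : fd 7f 95
[1] 0x12->0x00 len=4 : c3 44 cc e2
[2] 0x10->0x02 len=7 : eb eb c3 44 cc e2 46
[3] 0x0c->0x03 len=5 : c0 fd 7f 95 eb
query mem[0x17]=0xdf, mem[0x0f]=0x95, mem[0x06]=0x95

MEM[0x17,0x0f,0x06] = df 95 95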